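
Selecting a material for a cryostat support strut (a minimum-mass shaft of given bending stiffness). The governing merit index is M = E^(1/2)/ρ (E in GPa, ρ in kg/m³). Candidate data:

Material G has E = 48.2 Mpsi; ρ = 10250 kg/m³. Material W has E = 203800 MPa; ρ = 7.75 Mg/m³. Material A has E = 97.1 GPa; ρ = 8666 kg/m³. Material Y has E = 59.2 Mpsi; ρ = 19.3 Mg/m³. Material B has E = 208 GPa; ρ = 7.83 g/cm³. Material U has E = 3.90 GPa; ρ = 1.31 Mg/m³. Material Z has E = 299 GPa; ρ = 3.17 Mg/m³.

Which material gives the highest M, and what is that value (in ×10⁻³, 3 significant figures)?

In SI units:
  material G: E = 332.3 GPa, ρ = 10250 kg/m³
  material W: E = 203.8 GPa, ρ = 7750 kg/m³
  material A: E = 97.10 GPa, ρ = 8666 kg/m³
  material Y: E = 408.2 GPa, ρ = 19300 kg/m³
  material B: E = 208.0 GPa, ρ = 7830 kg/m³
  material U: E = 3.900 GPa, ρ = 1310 kg/m³
  material Z: E = 299.0 GPa, ρ = 3170 kg/m³
  material Z: M = 5.45×10⁻³
  material W: M = 1.84×10⁻³
  material B: M = 1.84×10⁻³
  material G: M = 1.78×10⁻³
  material U: M = 1.51×10⁻³
  material A: M = 1.14×10⁻³
  material Y: M = 1.05×10⁻³
Material Z has the largest M.

material Z, M = 5.45×10⁻³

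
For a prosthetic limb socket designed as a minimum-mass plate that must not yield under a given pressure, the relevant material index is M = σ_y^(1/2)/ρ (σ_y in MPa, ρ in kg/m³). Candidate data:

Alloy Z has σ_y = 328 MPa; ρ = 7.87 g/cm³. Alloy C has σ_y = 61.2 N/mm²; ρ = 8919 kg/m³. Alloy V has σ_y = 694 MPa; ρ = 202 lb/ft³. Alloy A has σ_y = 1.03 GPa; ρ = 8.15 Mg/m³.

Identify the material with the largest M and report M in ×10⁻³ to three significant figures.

Convert each candidate to consistent units, then evaluate M:
  alloy Z: σ_y = 328.0 MPa, ρ = 7870 kg/m³
  alloy C: σ_y = 61.20 MPa, ρ = 8919 kg/m³
  alloy V: σ_y = 694.0 MPa, ρ = 3236 kg/m³
  alloy A: σ_y = 1030 MPa, ρ = 8150 kg/m³
  alloy V: M = 8.14×10⁻³
  alloy A: M = 3.94×10⁻³
  alloy Z: M = 2.30×10⁻³
  alloy C: M = 0.877×10⁻³
The maximum is for alloy V.

alloy V, M = 8.14×10⁻³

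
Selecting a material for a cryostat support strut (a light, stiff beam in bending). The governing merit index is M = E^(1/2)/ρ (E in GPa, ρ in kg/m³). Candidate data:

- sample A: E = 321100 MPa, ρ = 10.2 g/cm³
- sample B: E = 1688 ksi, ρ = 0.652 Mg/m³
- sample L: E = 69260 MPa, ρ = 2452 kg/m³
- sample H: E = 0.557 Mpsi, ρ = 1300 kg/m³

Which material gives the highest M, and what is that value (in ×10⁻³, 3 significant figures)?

sample B, M = 5.23×10⁻³

In SI units:
  sample A: E = 321.1 GPa, ρ = 10200 kg/m³
  sample B: E = 11.64 GPa, ρ = 652.0 kg/m³
  sample L: E = 69.26 GPa, ρ = 2452 kg/m³
  sample H: E = 3.840 GPa, ρ = 1300 kg/m³
  sample B: M = 5.23×10⁻³
  sample L: M = 3.39×10⁻³
  sample A: M = 1.76×10⁻³
  sample H: M = 1.51×10⁻³
Highest index: sample B.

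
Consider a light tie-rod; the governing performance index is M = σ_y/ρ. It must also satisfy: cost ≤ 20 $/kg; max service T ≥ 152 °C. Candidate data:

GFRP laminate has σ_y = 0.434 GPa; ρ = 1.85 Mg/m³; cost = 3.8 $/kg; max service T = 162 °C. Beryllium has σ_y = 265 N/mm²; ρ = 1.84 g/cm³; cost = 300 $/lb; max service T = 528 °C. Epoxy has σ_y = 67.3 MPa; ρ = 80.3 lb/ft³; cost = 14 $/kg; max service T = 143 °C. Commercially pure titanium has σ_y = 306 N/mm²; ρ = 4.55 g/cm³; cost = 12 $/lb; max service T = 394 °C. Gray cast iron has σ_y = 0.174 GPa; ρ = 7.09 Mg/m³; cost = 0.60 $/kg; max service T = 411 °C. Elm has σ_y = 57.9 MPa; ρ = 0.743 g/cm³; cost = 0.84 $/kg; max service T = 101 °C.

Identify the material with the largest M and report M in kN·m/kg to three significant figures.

Screen on constraints: cost ≤ 20 $/kg; max service T ≥ 152 °C. Survivors: GFRP laminate, gray cast iron.
After converting to SI:
  GFRP laminate: σ_y = 434.0 MPa, ρ = 1850 kg/m³
  gray cast iron: σ_y = 174.0 MPa, ρ = 7090 kg/m³
  GFRP laminate: M = 235 kN·m/kg
  gray cast iron: M = 24.5 kN·m/kg
GFRP laminate has the largest M.

GFRP laminate, M = 235 kN·m/kg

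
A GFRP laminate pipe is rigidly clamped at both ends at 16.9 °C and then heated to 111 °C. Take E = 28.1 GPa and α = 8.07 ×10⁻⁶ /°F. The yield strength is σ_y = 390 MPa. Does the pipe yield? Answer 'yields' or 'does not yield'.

α = 8.07×10⁻⁶/°F × 9/5 = 14.5×10⁻⁶/K.
ΔT = 94.10 K. Constrained thermal stress σ = E·α·ΔT = 28.10×10³ MPa × 14.5×10⁻⁶ × 94.10 = 38.4 MPa (compressive).
Compare to σ_y = 390 MPa: σ < σ_y, so it does not yield.

does not yield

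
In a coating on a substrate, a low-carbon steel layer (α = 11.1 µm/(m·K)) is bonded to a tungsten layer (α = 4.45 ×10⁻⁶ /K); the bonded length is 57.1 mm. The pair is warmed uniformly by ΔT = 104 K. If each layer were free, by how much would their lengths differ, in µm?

Δα = |11.1 − 4.45|×10⁻⁶/K = 6.65×10⁻⁶/K.
ΔL_mismatch = Δα·L·ΔT = 6.65×10⁻⁶ × 57.1 mm × 104.0 K = 39.5 µm.

39.5 µm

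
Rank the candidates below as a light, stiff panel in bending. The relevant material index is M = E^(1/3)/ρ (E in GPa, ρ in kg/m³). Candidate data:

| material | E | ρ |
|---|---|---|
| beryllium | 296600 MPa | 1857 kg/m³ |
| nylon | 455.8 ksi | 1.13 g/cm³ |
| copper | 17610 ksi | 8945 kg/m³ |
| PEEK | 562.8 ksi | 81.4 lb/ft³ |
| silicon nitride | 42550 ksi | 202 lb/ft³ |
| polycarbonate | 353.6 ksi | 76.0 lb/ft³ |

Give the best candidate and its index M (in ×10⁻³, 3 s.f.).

Putting every candidate on a common basis:
  beryllium: E = 296.6 GPa, ρ = 1857 kg/m³
  nylon: E = 3.143 GPa, ρ = 1130 kg/m³
  copper: E = 121.4 GPa, ρ = 8945 kg/m³
  PEEK: E = 3.880 GPa, ρ = 1304 kg/m³
  silicon nitride: E = 293.4 GPa, ρ = 3236 kg/m³
  polycarbonate: E = 2.438 GPa, ρ = 1217 kg/m³
  beryllium: M = 3.59×10⁻³
  silicon nitride: M = 2.05×10⁻³
  nylon: M = 1.30×10⁻³
  PEEK: M = 1.21×10⁻³
  polycarbonate: M = 1.11×10⁻³
  copper: M = 0.554×10⁻³
Highest index: beryllium.

beryllium, M = 3.59×10⁻³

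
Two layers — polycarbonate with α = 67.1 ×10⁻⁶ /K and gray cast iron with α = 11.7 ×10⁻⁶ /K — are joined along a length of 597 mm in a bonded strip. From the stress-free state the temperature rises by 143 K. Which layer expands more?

α(polycarbonate) = 67.1×10⁻⁶/K vs α(gray cast iron) = 11.7×10⁻⁶/K.
Higher α expands more for the same ΔT: polycarbonate.

polycarbonate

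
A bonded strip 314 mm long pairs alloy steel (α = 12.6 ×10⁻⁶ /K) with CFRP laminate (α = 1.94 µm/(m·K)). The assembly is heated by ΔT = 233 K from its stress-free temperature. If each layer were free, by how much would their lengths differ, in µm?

Δα = |12.6 − 1.94|×10⁻⁶/K = 10.7×10⁻⁶/K.
ΔL_mismatch = Δα·L·ΔT = 10.7×10⁻⁶ × 314.0 mm × 233.0 K = 780 µm.

780 µm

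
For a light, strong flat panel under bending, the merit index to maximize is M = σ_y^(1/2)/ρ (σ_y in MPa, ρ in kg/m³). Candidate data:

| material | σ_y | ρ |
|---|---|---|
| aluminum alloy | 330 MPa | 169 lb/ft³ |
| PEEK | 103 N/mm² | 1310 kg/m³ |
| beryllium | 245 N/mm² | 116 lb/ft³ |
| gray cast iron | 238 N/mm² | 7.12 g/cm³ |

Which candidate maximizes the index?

beryllium

Putting every candidate on a common basis:
  aluminum alloy: σ_y = 330.0 MPa, ρ = 2707 kg/m³
  PEEK: σ_y = 103.0 MPa, ρ = 1310 kg/m³
  beryllium: σ_y = 245.0 MPa, ρ = 1858 kg/m³
  gray cast iron: σ_y = 238.0 MPa, ρ = 7120 kg/m³
  beryllium: M = 8.42×10⁻³
  PEEK: M = 7.75×10⁻³
  aluminum alloy: M = 6.71×10⁻³
  gray cast iron: M = 2.17×10⁻³
The maximum is for beryllium.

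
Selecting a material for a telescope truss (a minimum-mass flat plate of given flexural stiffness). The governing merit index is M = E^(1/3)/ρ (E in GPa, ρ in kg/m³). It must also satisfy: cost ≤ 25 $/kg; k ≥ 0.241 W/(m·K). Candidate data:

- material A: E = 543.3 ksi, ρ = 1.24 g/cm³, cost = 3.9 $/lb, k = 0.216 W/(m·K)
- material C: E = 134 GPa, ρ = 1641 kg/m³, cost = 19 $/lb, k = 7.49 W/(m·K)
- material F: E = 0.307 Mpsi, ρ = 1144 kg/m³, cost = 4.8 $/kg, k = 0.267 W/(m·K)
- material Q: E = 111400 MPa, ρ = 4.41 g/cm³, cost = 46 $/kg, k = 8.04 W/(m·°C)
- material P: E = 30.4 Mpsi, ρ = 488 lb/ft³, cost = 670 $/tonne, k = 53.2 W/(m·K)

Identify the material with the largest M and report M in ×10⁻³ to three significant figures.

material F, M = 1.12×10⁻³

Screen on constraints: cost ≤ 25 $/kg; k ≥ 0.241 W/(m·K). Survivors: material F, material P.
After converting to SI:
  material F: E = 2.117 GPa, ρ = 1144 kg/m³
  material P: E = 209.6 GPa, ρ = 7817 kg/m³
  material F: M = 1.12×10⁻³
  material P: M = 0.760×10⁻³
The maximum is for material F.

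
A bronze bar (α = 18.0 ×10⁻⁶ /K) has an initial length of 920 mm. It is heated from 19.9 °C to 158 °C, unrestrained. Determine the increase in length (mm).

2.29 mm

ΔT = 158 − 19.9 = 138.1 K.
ΔL = α·L₀·ΔT = 18.0×10⁻⁶ × 920 mm × 138.1 K = 2.29 mm.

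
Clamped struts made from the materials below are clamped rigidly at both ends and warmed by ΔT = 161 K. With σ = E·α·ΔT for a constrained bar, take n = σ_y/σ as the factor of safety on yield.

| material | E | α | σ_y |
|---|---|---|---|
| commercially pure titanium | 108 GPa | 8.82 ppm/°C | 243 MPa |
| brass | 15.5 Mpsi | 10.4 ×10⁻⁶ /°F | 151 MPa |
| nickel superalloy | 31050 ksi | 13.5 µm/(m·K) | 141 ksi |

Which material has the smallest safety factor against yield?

brass

In consistent units (E in GPa, α in ×10⁻⁶/K, σ_y in MPa):
  commercially pure titanium: E = 108.0, α = 8.82, σ_y = 243.0 → σ = 153 MPa, n = 1.58
  brass: E = 106.9, α = 18.7, σ_y = 151.0 → σ = 322 MPa, n = 0.469
  nickel superalloy: E = 214.1, α = 13.5, σ_y = 972.2 → σ = 465 MPa, n = 2.09
Smallest n: brass with n = 0.469.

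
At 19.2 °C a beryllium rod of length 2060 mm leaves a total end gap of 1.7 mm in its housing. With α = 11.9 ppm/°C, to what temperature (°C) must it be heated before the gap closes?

α·L₀·ΔT = 1.7 mm ⇒ ΔT = 1.7 / (11.9×10⁻⁶ × 2060.0) = 69.35 K.
T = 19.2 + 69.35 = 88.55 °C.

88.5 °C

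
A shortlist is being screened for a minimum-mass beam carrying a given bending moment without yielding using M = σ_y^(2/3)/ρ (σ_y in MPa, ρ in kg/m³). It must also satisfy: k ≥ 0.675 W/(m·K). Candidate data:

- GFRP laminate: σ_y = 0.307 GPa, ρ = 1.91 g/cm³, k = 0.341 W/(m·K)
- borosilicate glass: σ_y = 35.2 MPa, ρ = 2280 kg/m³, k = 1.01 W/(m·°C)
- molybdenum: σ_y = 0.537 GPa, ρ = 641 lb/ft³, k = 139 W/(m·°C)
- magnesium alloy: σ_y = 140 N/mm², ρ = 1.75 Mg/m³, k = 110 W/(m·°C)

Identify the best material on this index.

magnesium alloy

Screen on constraints: k ≥ 0.675 W/(m·K). Survivors: borosilicate glass, molybdenum, magnesium alloy.
In SI units:
  borosilicate glass: σ_y = 35.20 MPa, ρ = 2280 kg/m³
  molybdenum: σ_y = 537.0 MPa, ρ = 10270 kg/m³
  magnesium alloy: σ_y = 140.0 MPa, ρ = 1750 kg/m³
  magnesium alloy: M = 15.4×10⁻³
  molybdenum: M = 6.43×10⁻³
  borosilicate glass: M = 4.71×10⁻³
Magnesium alloy ranks first.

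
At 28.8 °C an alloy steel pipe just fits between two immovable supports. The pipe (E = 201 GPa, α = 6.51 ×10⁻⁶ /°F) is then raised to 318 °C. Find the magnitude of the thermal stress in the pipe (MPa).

681 MPa

α = 6.51×10⁻⁶/°F × 9/5 = 11.7×10⁻⁶/K.
ΔT = 289.2 K. Constrained thermal stress σ = E·α·ΔT = 201.0×10³ MPa × 11.7×10⁻⁶ × 289.2 = 681 MPa (compressive).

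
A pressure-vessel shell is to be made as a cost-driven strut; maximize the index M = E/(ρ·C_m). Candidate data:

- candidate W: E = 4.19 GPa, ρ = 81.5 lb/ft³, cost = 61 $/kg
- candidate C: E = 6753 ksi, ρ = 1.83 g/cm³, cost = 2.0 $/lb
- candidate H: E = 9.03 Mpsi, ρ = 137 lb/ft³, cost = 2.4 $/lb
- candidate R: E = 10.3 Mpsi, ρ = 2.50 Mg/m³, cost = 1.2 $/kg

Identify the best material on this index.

candidate R

Putting every candidate on a common basis:
  candidate W: E = 4.190 GPa, ρ = 1306 kg/m³, cost = 61.00 $/kg
  candidate C: E = 46.56 GPa, ρ = 1830 kg/m³, cost = 4.409 $/kg
  candidate H: E = 62.26 GPa, ρ = 2195 kg/m³, cost = 5.291 $/kg
  candidate R: E = 71.02 GPa, ρ = 2500 kg/m³, cost = 1.200 $/kg
  candidate R: M = 23.7 MN·m per $
  candidate C: M = 5.77 MN·m per $
  candidate H: M = 5.36 MN·m per $
  candidate W: M = 0.0526 MN·m per $
The maximum is for candidate R.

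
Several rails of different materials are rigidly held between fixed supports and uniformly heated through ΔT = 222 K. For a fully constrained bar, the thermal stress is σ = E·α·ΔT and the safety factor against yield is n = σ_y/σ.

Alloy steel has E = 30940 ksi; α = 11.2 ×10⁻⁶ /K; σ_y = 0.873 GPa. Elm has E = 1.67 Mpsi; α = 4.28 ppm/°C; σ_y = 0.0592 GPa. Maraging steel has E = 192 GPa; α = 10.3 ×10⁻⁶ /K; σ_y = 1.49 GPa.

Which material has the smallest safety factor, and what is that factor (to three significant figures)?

alloy steel, n = 1.65

In consistent units (E in GPa, α in ×10⁻⁶/K, σ_y in MPa):
  alloy steel: E = 213.3, α = 11.2, σ_y = 873.0 → σ = 530 MPa, n = 1.65
  elm: E = 11.51, α = 4.28, σ_y = 59.20 → σ = 10.9 MPa, n = 5.41
  maraging steel: E = 192.0, α = 10.3, σ_y = 1490 → σ = 439 MPa, n = 3.39
The minimum is alloy steel at n = 1.65.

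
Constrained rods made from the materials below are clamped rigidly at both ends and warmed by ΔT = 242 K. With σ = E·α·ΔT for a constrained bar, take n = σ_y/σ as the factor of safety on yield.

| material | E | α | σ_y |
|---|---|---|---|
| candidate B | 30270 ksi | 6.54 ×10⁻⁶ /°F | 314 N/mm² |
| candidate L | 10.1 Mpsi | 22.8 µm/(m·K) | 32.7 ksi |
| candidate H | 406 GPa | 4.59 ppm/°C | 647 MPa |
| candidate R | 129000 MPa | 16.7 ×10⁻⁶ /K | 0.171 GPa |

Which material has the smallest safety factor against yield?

With everything in SI (GPa, ×10⁻⁶/K, MPa):
  candidate B: E = 208.7, α = 11.8, σ_y = 314.0 → σ = 595 MPa, n = 0.528
  candidate L: E = 69.64, α = 22.8, σ_y = 225.5 → σ = 384 MPa, n = 0.587
  candidate H: E = 406.0, α = 4.59, σ_y = 647.0 → σ = 451 MPa, n = 1.43
  candidate R: E = 129.0, α = 16.7, σ_y = 171.0 → σ = 521 MPa, n = 0.328
Candidate R has the lowest safety factor, n = 0.328.

candidate R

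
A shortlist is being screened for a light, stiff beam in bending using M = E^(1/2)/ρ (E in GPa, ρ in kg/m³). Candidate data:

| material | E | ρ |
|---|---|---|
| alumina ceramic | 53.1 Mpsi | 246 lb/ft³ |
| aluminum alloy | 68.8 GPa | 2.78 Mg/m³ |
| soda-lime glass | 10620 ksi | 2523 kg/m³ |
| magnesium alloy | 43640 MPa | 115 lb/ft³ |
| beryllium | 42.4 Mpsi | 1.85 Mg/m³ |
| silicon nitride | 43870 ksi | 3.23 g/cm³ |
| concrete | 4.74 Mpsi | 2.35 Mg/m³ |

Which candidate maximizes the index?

Normalizing units and computing the index:
  alumina ceramic: E = 366.1 GPa, ρ = 3941 kg/m³
  aluminum alloy: E = 68.80 GPa, ρ = 2780 kg/m³
  soda-lime glass: E = 73.22 GPa, ρ = 2523 kg/m³
  magnesium alloy: E = 43.64 GPa, ρ = 1842 kg/m³
  beryllium: E = 292.3 GPa, ρ = 1850 kg/m³
  silicon nitride: E = 302.5 GPa, ρ = 3230 kg/m³
  concrete: E = 32.68 GPa, ρ = 2350 kg/m³
  beryllium: M = 9.24×10⁻³
  silicon nitride: M = 5.38×10⁻³
  alumina ceramic: M = 4.86×10⁻³
  magnesium alloy: M = 3.59×10⁻³
  soda-lime glass: M = 3.39×10⁻³
  aluminum alloy: M = 2.98×10⁻³
  concrete: M = 2.43×10⁻³
Beryllium ranks first.

beryllium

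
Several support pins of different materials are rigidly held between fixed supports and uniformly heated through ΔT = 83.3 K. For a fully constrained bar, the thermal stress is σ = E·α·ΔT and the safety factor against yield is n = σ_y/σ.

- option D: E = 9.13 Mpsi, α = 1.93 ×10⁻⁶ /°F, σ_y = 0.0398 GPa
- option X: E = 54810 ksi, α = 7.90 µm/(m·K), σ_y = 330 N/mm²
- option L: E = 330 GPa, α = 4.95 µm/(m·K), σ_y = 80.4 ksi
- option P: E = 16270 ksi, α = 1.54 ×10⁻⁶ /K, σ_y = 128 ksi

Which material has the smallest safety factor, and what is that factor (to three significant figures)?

option X, n = 1.33

Converting E to GPa, α to ×10⁻⁶/K, σ_y to MPa, then σ and n for each:
  option D: E = 62.95, α = 3.47, σ_y = 39.80 → σ = 18.2 MPa, n = 2.18
  option X: E = 377.9, α = 7.90, σ_y = 330.0 → σ = 249 MPa, n = 1.33
  option L: E = 330.0, α = 4.95, σ_y = 554.3 → σ = 136 MPa, n = 4.07
  option P: E = 112.2, α = 1.54, σ_y = 882.5 → σ = 14.4 MPa, n = 61.3
Smallest n: option X with n = 1.33.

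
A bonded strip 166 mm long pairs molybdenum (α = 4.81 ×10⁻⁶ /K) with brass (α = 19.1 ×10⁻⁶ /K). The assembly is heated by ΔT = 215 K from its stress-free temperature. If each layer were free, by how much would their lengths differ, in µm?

510 µm

Δα = |4.81 − 19.1|×10⁻⁶/K = 14.3×10⁻⁶/K.
ΔL_mismatch = Δα·L·ΔT = 14.3×10⁻⁶ × 166.0 mm × 215.0 K = 510 µm.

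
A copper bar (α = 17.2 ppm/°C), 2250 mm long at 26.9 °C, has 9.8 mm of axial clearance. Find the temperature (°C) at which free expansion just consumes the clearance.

α·L₀·ΔT = 9.8 mm ⇒ ΔT = 9.8 / (17.2×10⁻⁶ × 2250.0) = 253.2 K.
T = 26.9 + 253.2 = 280.1 °C.

280 °C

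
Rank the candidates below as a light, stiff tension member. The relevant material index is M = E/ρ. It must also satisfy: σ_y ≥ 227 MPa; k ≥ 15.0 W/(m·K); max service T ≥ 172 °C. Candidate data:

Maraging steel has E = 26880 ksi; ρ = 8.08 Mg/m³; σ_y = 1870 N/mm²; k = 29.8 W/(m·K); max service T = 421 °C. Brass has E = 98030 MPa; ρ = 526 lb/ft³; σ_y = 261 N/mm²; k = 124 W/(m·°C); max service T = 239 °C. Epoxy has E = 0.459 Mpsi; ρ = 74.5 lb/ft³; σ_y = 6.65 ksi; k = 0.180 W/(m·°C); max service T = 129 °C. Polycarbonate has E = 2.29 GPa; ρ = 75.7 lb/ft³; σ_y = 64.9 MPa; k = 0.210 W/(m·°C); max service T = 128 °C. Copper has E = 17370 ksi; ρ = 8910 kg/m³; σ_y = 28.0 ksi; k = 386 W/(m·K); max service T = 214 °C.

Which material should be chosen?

maraging steel

Screen on constraints: σ_y ≥ 227 MPa; k ≥ 15.0 W/(m·K); max service T ≥ 172 °C. Survivors: maraging steel, brass.
In SI units:
  maraging steel: E = 185.3 GPa, ρ = 8080 kg/m³
  brass: E = 98.03 GPa, ρ = 8426 kg/m³
  maraging steel: M = 22.9 MN·m/kg
  brass: M = 11.6 MN·m/kg
Highest index: maraging steel.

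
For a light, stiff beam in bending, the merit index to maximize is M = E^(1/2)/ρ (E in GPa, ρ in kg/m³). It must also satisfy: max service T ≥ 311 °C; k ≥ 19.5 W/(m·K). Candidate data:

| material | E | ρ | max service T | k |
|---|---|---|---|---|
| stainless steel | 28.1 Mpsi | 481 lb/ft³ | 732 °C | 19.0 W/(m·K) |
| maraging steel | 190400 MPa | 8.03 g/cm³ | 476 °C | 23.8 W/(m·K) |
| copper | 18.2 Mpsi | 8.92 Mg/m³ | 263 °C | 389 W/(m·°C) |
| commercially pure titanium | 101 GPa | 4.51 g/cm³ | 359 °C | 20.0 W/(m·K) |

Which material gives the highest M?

commercially pure titanium

Screen on constraints: max service T ≥ 311 °C; k ≥ 19.5 W/(m·K). Survivors: maraging steel, commercially pure titanium.
Normalizing units and computing the index:
  maraging steel: E = 190.4 GPa, ρ = 8030 kg/m³
  commercially pure titanium: E = 101.0 GPa, ρ = 4510 kg/m³
  commercially pure titanium: M = 2.23×10⁻³
  maraging steel: M = 1.72×10⁻³
Commercially pure titanium ranks first.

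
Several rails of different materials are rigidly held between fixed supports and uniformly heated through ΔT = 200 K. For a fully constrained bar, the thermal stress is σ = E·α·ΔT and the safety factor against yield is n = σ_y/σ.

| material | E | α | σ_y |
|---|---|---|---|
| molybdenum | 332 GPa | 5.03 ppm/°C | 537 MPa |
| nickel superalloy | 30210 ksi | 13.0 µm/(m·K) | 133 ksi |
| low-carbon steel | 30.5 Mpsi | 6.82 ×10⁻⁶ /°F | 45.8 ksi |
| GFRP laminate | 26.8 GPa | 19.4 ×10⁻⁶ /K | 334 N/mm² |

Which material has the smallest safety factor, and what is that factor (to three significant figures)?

Converting E to GPa, α to ×10⁻⁶/K, σ_y to MPa, then σ and n for each:
  molybdenum: E = 332.0, α = 5.03, σ_y = 537.0 → σ = 334 MPa, n = 1.61
  nickel superalloy: E = 208.3, α = 13.0, σ_y = 917.0 → σ = 542 MPa, n = 1.69
  low-carbon steel: E = 210.3, α = 12.3, σ_y = 315.8 → σ = 516 MPa, n = 0.612
  GFRP laminate: E = 26.80, α = 19.4, σ_y = 334.0 → σ = 104 MPa, n = 3.21
The minimum is low-carbon steel at n = 0.612.

low-carbon steel, n = 0.612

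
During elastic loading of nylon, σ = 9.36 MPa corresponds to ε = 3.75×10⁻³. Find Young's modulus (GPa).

E = σ/ε = 9.36 MPa / 3.75×10⁻³ = 2496 MPa = 2.50 GPa.

2.50 GPa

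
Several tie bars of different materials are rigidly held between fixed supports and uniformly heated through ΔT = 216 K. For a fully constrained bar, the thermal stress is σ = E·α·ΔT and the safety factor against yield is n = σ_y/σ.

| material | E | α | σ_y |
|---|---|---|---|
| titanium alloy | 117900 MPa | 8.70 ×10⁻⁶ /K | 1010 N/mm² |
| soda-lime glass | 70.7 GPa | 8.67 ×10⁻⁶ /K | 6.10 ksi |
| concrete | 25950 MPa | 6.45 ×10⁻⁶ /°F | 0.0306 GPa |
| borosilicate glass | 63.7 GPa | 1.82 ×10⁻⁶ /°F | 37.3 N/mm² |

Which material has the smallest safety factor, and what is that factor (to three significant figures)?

soda-lime glass, n = 0.318

In consistent units (E in GPa, α in ×10⁻⁶/K, σ_y in MPa):
  titanium alloy: E = 117.9, α = 8.70, σ_y = 1010 → σ = 222 MPa, n = 4.56
  soda-lime glass: E = 70.70, α = 8.67, σ_y = 42.06 → σ = 132 MPa, n = 0.318
  concrete: E = 25.95, α = 11.6, σ_y = 30.60 → σ = 65.1 MPa, n = 0.470
  borosilicate glass: E = 63.70, α = 3.28, σ_y = 37.30 → σ = 45.1 MPa, n = 0.828
Smallest n: soda-lime glass with n = 0.318.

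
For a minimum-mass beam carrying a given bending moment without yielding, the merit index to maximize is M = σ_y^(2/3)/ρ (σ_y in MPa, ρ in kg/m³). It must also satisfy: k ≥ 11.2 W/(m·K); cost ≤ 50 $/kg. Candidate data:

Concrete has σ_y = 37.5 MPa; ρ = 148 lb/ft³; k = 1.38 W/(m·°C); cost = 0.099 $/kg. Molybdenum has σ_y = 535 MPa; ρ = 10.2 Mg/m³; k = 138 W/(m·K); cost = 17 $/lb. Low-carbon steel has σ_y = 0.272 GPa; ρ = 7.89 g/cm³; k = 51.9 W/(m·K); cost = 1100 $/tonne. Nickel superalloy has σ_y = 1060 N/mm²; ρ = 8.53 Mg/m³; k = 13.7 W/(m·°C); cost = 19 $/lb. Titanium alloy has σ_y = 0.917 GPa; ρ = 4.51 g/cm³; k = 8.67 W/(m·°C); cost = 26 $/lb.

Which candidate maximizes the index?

nickel superalloy

Screen on constraints: k ≥ 11.2 W/(m·K); cost ≤ 50 $/kg. Survivors: molybdenum, low-carbon steel, nickel superalloy.
In SI units:
  molybdenum: σ_y = 535.0 MPa, ρ = 10200 kg/m³
  low-carbon steel: σ_y = 272.0 MPa, ρ = 7890 kg/m³
  nickel superalloy: σ_y = 1060 MPa, ρ = 8530 kg/m³
  nickel superalloy: M = 12.2×10⁻³
  molybdenum: M = 6.46×10⁻³
  low-carbon steel: M = 5.32×10⁻³
Nickel superalloy has the largest M.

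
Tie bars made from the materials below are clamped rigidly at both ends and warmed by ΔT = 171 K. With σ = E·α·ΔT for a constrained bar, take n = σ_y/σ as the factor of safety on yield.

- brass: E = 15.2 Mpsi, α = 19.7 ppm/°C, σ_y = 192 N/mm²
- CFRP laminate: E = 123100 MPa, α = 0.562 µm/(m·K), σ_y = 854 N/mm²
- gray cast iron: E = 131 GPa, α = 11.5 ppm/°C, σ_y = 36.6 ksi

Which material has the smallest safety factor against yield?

brass

Per material, after unit conversion:
  brass: E = 104.8, α = 19.7, σ_y = 192.0 → σ = 353 MPa, n = 0.544
  CFRP laminate: E = 123.1, α = 0.562, σ_y = 854.0 → σ = 11.8 MPa, n = 72.2
  gray cast iron: E = 131.0, α = 11.5, σ_y = 252.3 → σ = 258 MPa, n = 0.980
Brass has the lowest safety factor, n = 0.544.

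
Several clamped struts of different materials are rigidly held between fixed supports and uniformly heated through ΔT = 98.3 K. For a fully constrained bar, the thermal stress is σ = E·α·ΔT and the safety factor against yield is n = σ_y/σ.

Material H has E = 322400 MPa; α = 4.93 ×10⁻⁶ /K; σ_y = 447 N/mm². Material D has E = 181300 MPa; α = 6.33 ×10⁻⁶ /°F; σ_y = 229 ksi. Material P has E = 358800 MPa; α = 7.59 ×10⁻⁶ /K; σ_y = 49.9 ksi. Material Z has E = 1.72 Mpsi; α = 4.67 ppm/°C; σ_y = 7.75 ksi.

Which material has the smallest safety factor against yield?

With everything in SI (GPa, ×10⁻⁶/K, MPa):
  material H: E = 322.4, α = 4.93, σ_y = 447.0 → σ = 156 MPa, n = 2.86
  material D: E = 181.3, α = 11.4, σ_y = 1579 → σ = 203 MPa, n = 7.78
  material P: E = 358.8, α = 7.59, σ_y = 344.0 → σ = 268 MPa, n = 1.29
  material Z: E = 11.86, α = 4.67, σ_y = 53.43 → σ = 5.44 MPa, n = 9.82
The minimum is material P at n = 1.29.

material P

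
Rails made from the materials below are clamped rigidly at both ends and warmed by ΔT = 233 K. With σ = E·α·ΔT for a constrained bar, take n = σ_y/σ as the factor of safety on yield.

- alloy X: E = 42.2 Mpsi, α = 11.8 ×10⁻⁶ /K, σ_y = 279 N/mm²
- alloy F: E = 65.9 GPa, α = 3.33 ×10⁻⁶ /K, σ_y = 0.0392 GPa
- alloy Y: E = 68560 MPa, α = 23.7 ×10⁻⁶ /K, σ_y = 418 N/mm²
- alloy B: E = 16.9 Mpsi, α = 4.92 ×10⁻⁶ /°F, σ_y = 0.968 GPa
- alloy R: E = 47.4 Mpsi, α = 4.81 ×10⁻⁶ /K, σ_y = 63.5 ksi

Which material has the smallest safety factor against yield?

alloy X

With everything in SI (GPa, ×10⁻⁶/K, MPa):
  alloy X: E = 291.0, α = 11.8, σ_y = 279.0 → σ = 800 MPa, n = 0.349
  alloy F: E = 65.90, α = 3.33, σ_y = 39.20 → σ = 51.1 MPa, n = 0.767
  alloy Y: E = 68.56, α = 23.7, σ_y = 418.0 → σ = 379 MPa, n = 1.10
  alloy B: E = 116.5, α = 8.86, σ_y = 968.0 → σ = 240 MPa, n = 4.03
  alloy R: E = 326.8, α = 4.81, σ_y = 437.8 → σ = 366 MPa, n = 1.20
Alloy X has the lowest safety factor, n = 0.349.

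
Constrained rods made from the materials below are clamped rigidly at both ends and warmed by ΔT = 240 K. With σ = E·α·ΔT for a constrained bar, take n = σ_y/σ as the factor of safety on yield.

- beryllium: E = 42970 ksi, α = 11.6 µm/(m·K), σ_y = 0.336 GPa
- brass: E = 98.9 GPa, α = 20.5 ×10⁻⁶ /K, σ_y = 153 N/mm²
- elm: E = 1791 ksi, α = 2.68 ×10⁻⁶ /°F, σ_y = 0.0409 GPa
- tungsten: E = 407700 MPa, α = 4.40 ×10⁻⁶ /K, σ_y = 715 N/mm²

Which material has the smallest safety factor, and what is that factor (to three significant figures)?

In consistent units (E in GPa, α in ×10⁻⁶/K, σ_y in MPa):
  beryllium: E = 296.3, α = 11.6, σ_y = 336.0 → σ = 825 MPa, n = 0.407
  brass: E = 98.90, α = 20.5, σ_y = 153.0 → σ = 487 MPa, n = 0.314
  elm: E = 12.35, α = 4.82, σ_y = 40.90 → σ = 14.3 MPa, n = 2.86
  tungsten: E = 407.7, α = 4.40, σ_y = 715.0 → σ = 431 MPa, n = 1.66
The minimum is brass at n = 0.314.

brass, n = 0.314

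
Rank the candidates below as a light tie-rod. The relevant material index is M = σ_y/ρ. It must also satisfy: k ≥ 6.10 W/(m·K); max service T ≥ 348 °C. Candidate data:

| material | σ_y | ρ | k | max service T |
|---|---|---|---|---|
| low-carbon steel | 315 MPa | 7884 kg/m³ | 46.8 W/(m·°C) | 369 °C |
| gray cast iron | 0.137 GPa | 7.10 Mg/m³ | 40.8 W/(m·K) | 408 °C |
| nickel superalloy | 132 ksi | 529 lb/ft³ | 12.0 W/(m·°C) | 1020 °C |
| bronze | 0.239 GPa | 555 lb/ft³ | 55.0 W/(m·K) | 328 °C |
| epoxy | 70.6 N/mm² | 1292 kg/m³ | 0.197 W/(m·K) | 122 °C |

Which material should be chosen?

nickel superalloy

Screen on constraints: k ≥ 6.10 W/(m·K); max service T ≥ 348 °C. Survivors: low-carbon steel, gray cast iron, nickel superalloy.
In SI units:
  low-carbon steel: σ_y = 315.0 MPa, ρ = 7884 kg/m³
  gray cast iron: σ_y = 137.0 MPa, ρ = 7100 kg/m³
  nickel superalloy: σ_y = 910.1 MPa, ρ = 8474 kg/m³
  nickel superalloy: M = 107 kN·m/kg
  low-carbon steel: M = 40.0 kN·m/kg
  gray cast iron: M = 19.3 kN·m/kg
The maximum is for nickel superalloy.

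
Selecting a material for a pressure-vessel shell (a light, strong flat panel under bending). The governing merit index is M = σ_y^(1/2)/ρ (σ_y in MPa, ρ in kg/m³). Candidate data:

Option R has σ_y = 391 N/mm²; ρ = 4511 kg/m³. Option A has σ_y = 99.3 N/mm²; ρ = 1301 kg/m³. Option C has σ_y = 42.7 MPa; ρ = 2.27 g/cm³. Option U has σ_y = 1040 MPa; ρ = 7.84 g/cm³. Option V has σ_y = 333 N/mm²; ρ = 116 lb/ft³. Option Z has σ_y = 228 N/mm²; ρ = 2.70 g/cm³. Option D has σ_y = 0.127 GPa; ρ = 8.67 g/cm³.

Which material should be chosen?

Convert each candidate to consistent units, then evaluate M:
  option R: σ_y = 391.0 MPa, ρ = 4511 kg/m³
  option A: σ_y = 99.30 MPa, ρ = 1301 kg/m³
  option C: σ_y = 42.70 MPa, ρ = 2270 kg/m³
  option U: σ_y = 1040 MPa, ρ = 7840 kg/m³
  option V: σ_y = 333.0 MPa, ρ = 1858 kg/m³
  option Z: σ_y = 228.0 MPa, ρ = 2700 kg/m³
  option D: σ_y = 127.0 MPa, ρ = 8670 kg/m³
  option V: M = 9.82×10⁻³
  option A: M = 7.66×10⁻³
  option Z: M = 5.59×10⁻³
  option R: M = 4.38×10⁻³
  option U: M = 4.11×10⁻³
  option C: M = 2.88×10⁻³
  option D: M = 1.30×10⁻³
Option V has the largest M.

option V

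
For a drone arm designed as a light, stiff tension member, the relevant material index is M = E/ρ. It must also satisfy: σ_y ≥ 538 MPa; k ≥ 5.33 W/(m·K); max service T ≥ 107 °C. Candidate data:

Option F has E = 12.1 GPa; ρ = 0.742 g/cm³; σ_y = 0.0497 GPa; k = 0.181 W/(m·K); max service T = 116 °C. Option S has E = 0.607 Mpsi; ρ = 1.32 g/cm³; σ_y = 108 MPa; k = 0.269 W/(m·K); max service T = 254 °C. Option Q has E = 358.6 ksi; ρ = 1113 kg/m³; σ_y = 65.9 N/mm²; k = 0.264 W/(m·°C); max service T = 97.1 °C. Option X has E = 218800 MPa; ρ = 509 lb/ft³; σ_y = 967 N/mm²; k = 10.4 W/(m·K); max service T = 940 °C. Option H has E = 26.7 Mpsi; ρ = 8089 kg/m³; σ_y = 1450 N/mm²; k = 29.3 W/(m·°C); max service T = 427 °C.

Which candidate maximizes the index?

Screen on constraints: σ_y ≥ 538 MPa; k ≥ 5.33 W/(m·K); max service T ≥ 107 °C. Survivors: option X, option H.
In SI units:
  option X: E = 218.8 GPa, ρ = 8153 kg/m³
  option H: E = 184.1 GPa, ρ = 8089 kg/m³
  option X: M = 26.8 MN·m/kg
  option H: M = 22.8 MN·m/kg
Option X has the largest M.

option X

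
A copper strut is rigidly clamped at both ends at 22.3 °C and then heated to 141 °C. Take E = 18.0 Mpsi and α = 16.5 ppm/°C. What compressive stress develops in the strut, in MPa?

E = 18.0 Mpsi = 124.1 GPa.
ΔT = 118.7 K. Constrained thermal stress σ = E·α·ΔT = 124.1×10³ MPa × 16.5×10⁻⁶ × 118.7 = 243 MPa (compressive).

243 MPa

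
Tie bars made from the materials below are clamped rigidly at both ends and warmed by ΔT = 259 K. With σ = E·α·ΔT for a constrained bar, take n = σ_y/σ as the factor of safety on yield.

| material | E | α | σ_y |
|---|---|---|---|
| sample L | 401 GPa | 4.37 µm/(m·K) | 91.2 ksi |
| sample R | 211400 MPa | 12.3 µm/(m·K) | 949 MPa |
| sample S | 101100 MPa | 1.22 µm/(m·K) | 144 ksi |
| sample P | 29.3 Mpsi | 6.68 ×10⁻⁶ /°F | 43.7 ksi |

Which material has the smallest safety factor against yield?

In consistent units (E in GPa, α in ×10⁻⁶/K, σ_y in MPa):
  sample L: E = 401.0, α = 4.37, σ_y = 628.8 → σ = 454 MPa, n = 1.39
  sample R: E = 211.4, α = 12.3, σ_y = 949.0 → σ = 673 MPa, n = 1.41
  sample S: E = 101.1, α = 1.22, σ_y = 992.8 → σ = 31.9 MPa, n = 31.1
  sample P: E = 202.0, α = 12.0, σ_y = 301.3 → σ = 629 MPa, n = 0.479
Sample P has the lowest safety factor, n = 0.479.

sample P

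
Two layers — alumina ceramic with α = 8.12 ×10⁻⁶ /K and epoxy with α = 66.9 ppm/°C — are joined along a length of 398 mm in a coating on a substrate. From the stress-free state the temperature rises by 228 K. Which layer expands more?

epoxy

α(alumina ceramic) = 8.12×10⁻⁶/K vs α(epoxy) = 66.9×10⁻⁶/K.
Higher α expands more for the same ΔT: epoxy.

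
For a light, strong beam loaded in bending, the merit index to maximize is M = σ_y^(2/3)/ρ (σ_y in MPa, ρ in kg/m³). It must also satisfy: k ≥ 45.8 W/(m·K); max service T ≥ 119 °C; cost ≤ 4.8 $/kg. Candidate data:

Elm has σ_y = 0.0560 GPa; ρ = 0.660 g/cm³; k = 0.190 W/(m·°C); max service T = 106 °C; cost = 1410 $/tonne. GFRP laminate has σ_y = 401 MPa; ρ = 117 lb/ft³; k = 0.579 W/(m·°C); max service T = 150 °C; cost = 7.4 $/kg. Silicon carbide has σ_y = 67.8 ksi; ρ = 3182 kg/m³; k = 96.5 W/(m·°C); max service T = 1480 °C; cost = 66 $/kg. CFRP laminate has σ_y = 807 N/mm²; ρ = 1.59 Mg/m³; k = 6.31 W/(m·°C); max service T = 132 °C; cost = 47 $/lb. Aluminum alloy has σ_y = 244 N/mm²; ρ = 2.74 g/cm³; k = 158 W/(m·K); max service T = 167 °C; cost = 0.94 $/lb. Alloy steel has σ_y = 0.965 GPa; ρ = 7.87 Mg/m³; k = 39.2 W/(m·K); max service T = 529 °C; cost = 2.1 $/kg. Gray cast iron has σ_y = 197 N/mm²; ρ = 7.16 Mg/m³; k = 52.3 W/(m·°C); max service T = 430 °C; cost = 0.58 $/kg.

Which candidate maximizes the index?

aluminum alloy

Screen on constraints: k ≥ 45.8 W/(m·K); max service T ≥ 119 °C; cost ≤ 4.8 $/kg. Survivors: aluminum alloy, gray cast iron.
In SI units:
  aluminum alloy: σ_y = 244.0 MPa, ρ = 2740 kg/m³
  gray cast iron: σ_y = 197.0 MPa, ρ = 7160 kg/m³
  aluminum alloy: M = 14.3×10⁻³
  gray cast iron: M = 4.73×10⁻³
The maximum is for aluminum alloy.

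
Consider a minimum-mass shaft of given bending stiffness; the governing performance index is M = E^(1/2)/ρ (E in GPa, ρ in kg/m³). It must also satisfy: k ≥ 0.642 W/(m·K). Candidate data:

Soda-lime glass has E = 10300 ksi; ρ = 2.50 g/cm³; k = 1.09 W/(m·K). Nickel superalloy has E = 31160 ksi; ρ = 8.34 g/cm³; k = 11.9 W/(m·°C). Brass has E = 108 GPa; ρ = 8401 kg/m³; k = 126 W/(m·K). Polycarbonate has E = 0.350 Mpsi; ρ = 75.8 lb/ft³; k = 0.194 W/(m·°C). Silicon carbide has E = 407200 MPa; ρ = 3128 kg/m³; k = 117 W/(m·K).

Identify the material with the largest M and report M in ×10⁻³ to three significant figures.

Screen on constraints: k ≥ 0.642 W/(m·K). Survivors: soda-lime glass, nickel superalloy, brass, silicon carbide.
Normalizing units and computing the index:
  soda-lime glass: E = 71.02 GPa, ρ = 2500 kg/m³
  nickel superalloy: E = 214.8 GPa, ρ = 8340 kg/m³
  brass: E = 108.0 GPa, ρ = 8401 kg/m³
  silicon carbide: E = 407.2 GPa, ρ = 3128 kg/m³
  silicon carbide: M = 6.45×10⁻³
  soda-lime glass: M = 3.37×10⁻³
  nickel superalloy: M = 1.76×10⁻³
  brass: M = 1.24×10⁻³
Silicon carbide has the largest M.

silicon carbide, M = 6.45×10⁻³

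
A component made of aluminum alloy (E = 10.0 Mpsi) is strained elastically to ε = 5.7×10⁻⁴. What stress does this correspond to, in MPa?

39.3 MPa

E = 10.0 Mpsi = 68.95 GPa.
σ = E·ε = 68950 MPa × 5.7×10⁻⁴ = 39.3 MPa.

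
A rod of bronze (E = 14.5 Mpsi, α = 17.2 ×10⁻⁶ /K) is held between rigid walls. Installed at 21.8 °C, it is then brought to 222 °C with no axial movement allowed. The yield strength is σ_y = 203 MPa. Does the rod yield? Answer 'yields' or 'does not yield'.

E = 14.5 Mpsi = 99.97 GPa.
ΔT = 200.2 K. Constrained thermal stress σ = E·α·ΔT = 99.97×10³ MPa × 17.2×10⁻⁶ × 200.2 = 344 MPa (compressive).
Compare to σ_y = 203 MPa: σ ≥ σ_y, so it yields.

yields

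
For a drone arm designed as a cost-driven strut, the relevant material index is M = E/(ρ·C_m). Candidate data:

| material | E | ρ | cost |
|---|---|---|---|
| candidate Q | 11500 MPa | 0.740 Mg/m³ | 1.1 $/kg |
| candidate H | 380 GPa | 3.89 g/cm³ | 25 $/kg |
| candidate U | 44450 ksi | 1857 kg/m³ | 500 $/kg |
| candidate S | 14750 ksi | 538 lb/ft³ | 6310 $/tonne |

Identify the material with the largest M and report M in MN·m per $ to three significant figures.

candidate Q, M = 14.1 MN·m per $

Putting every candidate on a common basis:
  candidate Q: E = 11.50 GPa, ρ = 740.0 kg/m³, cost = 1.100 $/kg
  candidate H: E = 380.0 GPa, ρ = 3890 kg/m³, cost = 25.00 $/kg
  candidate U: E = 306.5 GPa, ρ = 1857 kg/m³, cost = 500.0 $/kg
  candidate S: E = 101.7 GPa, ρ = 8618 kg/m³, cost = 6.310 $/kg
  candidate Q: M = 14.1 MN·m per $
  candidate H: M = 3.91 MN·m per $
  candidate S: M = 1.87 MN·m per $
  candidate U: M = 0.330 MN·m per $
The maximum is for candidate Q.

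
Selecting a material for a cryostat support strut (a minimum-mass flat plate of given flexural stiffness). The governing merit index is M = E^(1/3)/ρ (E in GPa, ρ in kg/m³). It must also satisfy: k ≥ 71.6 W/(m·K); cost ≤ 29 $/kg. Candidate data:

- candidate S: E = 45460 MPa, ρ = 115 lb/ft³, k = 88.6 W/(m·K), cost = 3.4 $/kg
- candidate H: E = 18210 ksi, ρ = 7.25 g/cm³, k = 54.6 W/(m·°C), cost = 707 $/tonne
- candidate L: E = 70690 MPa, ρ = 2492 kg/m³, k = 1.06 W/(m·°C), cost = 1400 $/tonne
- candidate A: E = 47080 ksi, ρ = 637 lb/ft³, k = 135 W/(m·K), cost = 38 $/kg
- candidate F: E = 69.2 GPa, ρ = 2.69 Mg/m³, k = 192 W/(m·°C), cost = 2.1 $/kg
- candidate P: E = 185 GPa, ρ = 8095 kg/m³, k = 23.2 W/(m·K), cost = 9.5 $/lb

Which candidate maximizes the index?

Screen on constraints: k ≥ 71.6 W/(m·K); cost ≤ 29 $/kg. Survivors: candidate S, candidate F.
Putting every candidate on a common basis:
  candidate S: E = 45.46 GPa, ρ = 1842 kg/m³
  candidate F: E = 69.20 GPa, ρ = 2690 kg/m³
  candidate S: M = 1.94×10⁻³
  candidate F: M = 1.53×10⁻³
Candidate S ranks first.

candidate S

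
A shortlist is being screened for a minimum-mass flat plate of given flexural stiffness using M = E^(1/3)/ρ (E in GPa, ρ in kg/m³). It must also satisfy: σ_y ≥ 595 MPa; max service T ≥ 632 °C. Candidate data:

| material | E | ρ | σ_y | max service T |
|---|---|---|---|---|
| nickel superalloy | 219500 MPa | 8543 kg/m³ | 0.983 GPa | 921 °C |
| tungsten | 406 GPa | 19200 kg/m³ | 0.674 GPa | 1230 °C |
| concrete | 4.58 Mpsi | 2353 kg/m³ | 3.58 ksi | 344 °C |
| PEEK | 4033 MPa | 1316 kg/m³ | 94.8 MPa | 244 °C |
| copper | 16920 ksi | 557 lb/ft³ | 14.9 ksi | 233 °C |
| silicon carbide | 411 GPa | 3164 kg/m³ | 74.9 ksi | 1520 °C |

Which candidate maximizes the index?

Screen on constraints: σ_y ≥ 595 MPa; max service T ≥ 632 °C. Survivors: nickel superalloy, tungsten.
In SI units:
  nickel superalloy: E = 219.5 GPa, ρ = 8543 kg/m³
  tungsten: E = 406.0 GPa, ρ = 19200 kg/m³
  nickel superalloy: M = 0.706×10⁻³
  tungsten: M = 0.386×10⁻³
Nickel superalloy ranks first.

nickel superalloy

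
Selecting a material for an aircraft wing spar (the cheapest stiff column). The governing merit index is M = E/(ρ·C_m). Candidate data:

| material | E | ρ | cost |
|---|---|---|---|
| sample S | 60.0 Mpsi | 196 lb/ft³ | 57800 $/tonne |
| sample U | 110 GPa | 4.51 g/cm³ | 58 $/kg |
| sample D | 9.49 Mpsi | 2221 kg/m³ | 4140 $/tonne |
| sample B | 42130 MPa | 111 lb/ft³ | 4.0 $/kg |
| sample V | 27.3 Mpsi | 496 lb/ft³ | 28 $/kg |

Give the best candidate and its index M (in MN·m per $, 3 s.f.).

After converting to SI:
  sample S: E = 413.7 GPa, ρ = 3140 kg/m³, cost = 57.80 $/kg
  sample U: E = 110.0 GPa, ρ = 4510 kg/m³, cost = 58.00 $/kg
  sample D: E = 65.43 GPa, ρ = 2221 kg/m³, cost = 4.140 $/kg
  sample B: E = 42.13 GPa, ρ = 1778 kg/m³, cost = 4.000 $/kg
  sample V: E = 188.2 GPa, ρ = 7945 kg/m³, cost = 28.00 $/kg
  sample D: M = 7.12 MN·m per $
  sample B: M = 5.92 MN·m per $
  sample S: M = 2.28 MN·m per $
  sample V: M = 0.846 MN·m per $
  sample U: M = 0.421 MN·m per $
Sample D has the largest M.

sample D, M = 7.12 MN·m per $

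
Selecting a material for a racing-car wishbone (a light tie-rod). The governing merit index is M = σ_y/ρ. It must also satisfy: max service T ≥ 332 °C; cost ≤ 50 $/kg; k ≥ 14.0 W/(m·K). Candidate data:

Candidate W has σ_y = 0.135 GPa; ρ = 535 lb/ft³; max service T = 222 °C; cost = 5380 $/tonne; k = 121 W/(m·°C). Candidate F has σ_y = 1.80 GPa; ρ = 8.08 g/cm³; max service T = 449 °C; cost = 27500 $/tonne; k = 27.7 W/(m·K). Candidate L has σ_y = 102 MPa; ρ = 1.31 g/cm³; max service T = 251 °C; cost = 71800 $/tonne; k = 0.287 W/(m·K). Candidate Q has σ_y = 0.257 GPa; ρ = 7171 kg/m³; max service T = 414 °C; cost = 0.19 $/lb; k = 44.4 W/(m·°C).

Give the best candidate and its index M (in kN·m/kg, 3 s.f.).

Screen on constraints: max service T ≥ 332 °C; cost ≤ 50 $/kg; k ≥ 14.0 W/(m·K). Survivors: candidate F, candidate Q.
In SI units:
  candidate F: σ_y = 1800 MPa, ρ = 8080 kg/m³
  candidate Q: σ_y = 257.0 MPa, ρ = 7171 kg/m³
  candidate F: M = 223 kN·m/kg
  candidate Q: M = 35.8 kN·m/kg
The maximum is for candidate F.

candidate F, M = 223 kN·m/kg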